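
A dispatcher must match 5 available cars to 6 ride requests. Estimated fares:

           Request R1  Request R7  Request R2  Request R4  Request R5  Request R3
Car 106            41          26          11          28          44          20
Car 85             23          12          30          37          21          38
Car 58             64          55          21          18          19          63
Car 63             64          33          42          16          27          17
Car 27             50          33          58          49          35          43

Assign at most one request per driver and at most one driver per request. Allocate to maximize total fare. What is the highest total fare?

Max total: $266

Optimal: Car 106→Request R5 ($44), Car 85→Request R4 ($37), Car 58→Request R3 ($63), Car 63→Request R1 ($64), Car 27→Request R2 ($58) — total 44+37+63+64+58 = $266.
Next-best assignment: Car 106→Request R5, Car 85→Request R3, Car 58→Request R7, Car 63→Request R1, Car 27→Request R2 = $259.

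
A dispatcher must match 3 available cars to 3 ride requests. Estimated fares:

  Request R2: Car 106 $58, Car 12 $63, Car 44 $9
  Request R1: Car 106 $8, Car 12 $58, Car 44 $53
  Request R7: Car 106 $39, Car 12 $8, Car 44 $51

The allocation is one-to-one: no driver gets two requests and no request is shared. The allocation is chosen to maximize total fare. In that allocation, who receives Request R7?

Optimal: Car 106→Request R2 ($58), Car 12→Request R1 ($58), Car 44→Request R7 ($51) — total 58+58+51 = $167.
Max-entry greedy (repeatedly take the single best remaining cell) gives $155, worse by 12.
Next-best assignment: Car 106→Request R7, Car 12→Request R2, Car 44→Request R1 = $155.
Swapping Car 106↔Car 44 (Car 106→Request R7 $39, Car 44→Request R2 $9) loses 61.
Car 44's own top request is Request R1 ($53), but forcing Car 44→Request R1 and reassigning the rest optimally gives only $155 — worse by 12.

Car 44 receives Request R7.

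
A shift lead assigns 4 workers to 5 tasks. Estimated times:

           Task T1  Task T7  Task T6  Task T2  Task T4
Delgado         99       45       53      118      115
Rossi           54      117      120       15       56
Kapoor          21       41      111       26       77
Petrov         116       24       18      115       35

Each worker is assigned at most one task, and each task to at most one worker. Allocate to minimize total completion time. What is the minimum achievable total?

Optimal: Delgado→Task T7 (45 min), Rossi→Task T2 (15 min), Kapoor→Task T1 (21 min), Petrov→Task T6 (18 min) — total 45+15+21+18 = 99 min.
Column-greedy (each task in turn goes to its cheapest remaining worker) gives 113 min, worse by 14.

Minimum total: 99 min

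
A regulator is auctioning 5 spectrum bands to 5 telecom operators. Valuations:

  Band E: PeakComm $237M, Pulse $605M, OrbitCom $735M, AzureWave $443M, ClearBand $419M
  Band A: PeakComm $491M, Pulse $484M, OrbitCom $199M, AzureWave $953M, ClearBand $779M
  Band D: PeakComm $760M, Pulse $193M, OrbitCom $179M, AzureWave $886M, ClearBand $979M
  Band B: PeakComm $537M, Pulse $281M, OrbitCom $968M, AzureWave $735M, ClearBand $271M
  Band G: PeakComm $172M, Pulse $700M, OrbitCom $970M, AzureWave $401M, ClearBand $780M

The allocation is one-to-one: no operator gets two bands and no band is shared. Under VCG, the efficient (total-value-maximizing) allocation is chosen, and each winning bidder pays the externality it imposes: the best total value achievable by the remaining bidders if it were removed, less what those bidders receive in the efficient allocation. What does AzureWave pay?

AzureWave pays $94M.

Efficient allocation: PeakComm→Band D ($760M), Pulse→Band E ($605M), OrbitCom→Band B ($968M), AzureWave→Band A ($953M), ClearBand→Band G ($780M); total welfare W = $4066M.
AzureWave receives Band A at value $953M, so the others get W − 953 = $3113M.
Without AzureWave: best allocation of the remaining 4 bidders over all 5 bands is PeakComm→Band D ($760M), Pulse→Band G ($700M), OrbitCom→Band B ($968M), ClearBand→Band A ($779M), total $3207M.
VCG payment = (others' best without AzureWave) − (others' welfare with AzureWave) = 3207 − 3113 = $94M.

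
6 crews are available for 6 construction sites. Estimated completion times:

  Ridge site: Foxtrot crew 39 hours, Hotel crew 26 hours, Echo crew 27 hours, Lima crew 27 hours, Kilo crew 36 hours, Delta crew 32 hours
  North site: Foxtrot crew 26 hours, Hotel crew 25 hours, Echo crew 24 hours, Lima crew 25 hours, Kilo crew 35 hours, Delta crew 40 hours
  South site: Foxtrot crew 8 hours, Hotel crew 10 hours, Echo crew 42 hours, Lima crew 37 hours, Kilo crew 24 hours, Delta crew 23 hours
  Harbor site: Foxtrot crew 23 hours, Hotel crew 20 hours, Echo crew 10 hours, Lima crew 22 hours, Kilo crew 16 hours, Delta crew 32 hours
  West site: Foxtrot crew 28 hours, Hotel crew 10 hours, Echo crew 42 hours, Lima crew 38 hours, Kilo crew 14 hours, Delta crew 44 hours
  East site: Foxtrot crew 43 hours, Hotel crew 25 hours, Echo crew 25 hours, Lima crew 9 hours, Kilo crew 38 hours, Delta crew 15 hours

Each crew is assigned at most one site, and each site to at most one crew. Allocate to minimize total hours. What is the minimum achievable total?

Optimal: Foxtrot crew→South site (8 hours), Hotel crew→Ridge site (26 hours), Echo crew→Harbor site (10 hours), Lima crew→North site (25 hours), Kilo crew→West site (14 hours), Delta crew→East site (15 hours) — total 8+26+10+25+14+15 = 98 hours.
Row-greedy (each crew in turn takes its cheapest remaining site) gives 104 hours, worse by 6.

Min total: 98 hours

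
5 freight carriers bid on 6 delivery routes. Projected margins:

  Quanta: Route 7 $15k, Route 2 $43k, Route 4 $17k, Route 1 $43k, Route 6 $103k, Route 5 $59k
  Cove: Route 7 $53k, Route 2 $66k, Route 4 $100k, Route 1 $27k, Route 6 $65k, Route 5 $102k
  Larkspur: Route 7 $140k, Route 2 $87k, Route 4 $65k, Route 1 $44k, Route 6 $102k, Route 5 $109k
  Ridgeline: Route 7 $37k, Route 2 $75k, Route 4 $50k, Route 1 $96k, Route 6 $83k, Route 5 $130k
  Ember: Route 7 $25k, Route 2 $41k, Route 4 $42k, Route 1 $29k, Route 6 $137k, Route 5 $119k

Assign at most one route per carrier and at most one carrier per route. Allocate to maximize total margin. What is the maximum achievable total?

This is the linear assignment problem.
Optimal: Quanta→Route 6 ($103k), Cove→Route 4 ($100k), Larkspur→Route 7 ($140k), Ridgeline→Route 1 ($96k), Ember→Route 5 ($119k) — total 103+100+140+96+119 = $558k.
Swapping Ember↔Larkspur (Ember→Route 7 $25k, Larkspur→Route 5 $109k) loses 125.
Checked against all permutations: $558k is optimal.

Maximum total: $558k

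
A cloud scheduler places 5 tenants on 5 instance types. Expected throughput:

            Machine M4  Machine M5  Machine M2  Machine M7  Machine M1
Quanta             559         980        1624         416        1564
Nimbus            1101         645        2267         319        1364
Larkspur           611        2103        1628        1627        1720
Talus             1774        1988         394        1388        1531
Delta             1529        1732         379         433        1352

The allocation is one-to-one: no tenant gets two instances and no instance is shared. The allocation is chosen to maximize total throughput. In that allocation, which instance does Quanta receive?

Quanta receives Machine M1.

Optimal: Quanta→Machine M1 (1564 ops/s), Nimbus→Machine M2 (2267 ops/s), Larkspur→Machine M7 (1627 ops/s), Talus→Machine M5 (1988 ops/s), Delta→Machine M4 (1529 ops/s) — total 1564+2267+1627+1988+1529 = 8975 ops/s.
Max-entry greedy (repeatedly take the single best remaining cell) gives 8141 ops/s, worse by 834.
Next-best assignment: Quanta→Machine M1, Nimbus→Machine M2, Larkspur→Machine M7, Talus→Machine M4, Delta→Machine M5 = 8964 ops/s.
Swapping Nimbus↔Delta (Nimbus→Machine M4 1101 ops/s, Delta→Machine M2 379 ops/s) loses 2316.
Quanta's own top instance is Machine M2 (1624 ops/s), but forcing Quanta→Machine M2 and reassigning the rest optimally gives only 8132 ops/s — worse by 843.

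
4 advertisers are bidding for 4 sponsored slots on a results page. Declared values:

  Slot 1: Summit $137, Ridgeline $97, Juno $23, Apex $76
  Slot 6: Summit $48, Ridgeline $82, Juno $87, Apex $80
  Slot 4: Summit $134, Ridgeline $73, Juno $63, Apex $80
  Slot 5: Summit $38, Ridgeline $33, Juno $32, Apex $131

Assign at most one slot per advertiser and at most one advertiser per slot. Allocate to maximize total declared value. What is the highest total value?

Treat this as an assignment problem: match each advertiser to one slot.
Optimal: Summit→Slot 4 ($134), Ridgeline→Slot 1 ($97), Juno→Slot 6 ($87), Apex→Slot 5 ($131) — total 134+97+87+131 = $449.
Row-greedy (each advertiser in turn takes its best remaining slot) gives $413, worse by 36.
Every other assignment is strictly worse.

Maximum total: $449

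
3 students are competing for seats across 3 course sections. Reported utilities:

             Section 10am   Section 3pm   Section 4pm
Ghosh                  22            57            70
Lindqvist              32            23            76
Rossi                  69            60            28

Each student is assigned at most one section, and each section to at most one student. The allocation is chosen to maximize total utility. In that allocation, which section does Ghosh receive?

Optimal: Ghosh→Section 3pm (57 points), Lindqvist→Section 4pm (76 points), Rossi→Section 10am (69 points) — total 57+76+69 = 202 points.
Row-greedy (each student in turn takes its best remaining section) gives 162 points, worse by 40.
Every other assignment is strictly worse.
Ghosh's own top section is Section 4pm (70 points), but forcing Ghosh→Section 4pm and reassigning the rest optimally gives only 162 points — worse by 40.

Ghosh receives Section 3pm.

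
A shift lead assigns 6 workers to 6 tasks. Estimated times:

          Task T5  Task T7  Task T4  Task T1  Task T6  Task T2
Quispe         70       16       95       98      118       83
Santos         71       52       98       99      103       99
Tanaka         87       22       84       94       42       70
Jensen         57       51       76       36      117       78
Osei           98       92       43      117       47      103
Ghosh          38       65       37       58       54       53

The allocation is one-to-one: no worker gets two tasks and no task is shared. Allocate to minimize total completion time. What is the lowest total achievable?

Minimum total: 261 min

Optimal: Quispe→Task T7 (16 min), Santos→Task T5 (71 min), Tanaka→Task T6 (42 min), Jensen→Task T1 (36 min), Osei→Task T4 (43 min), Ghosh→Task T2 (53 min) — total 16+71+42+36+43+53 = 261 min.
Column-greedy (each task in turn goes to its cheapest remaining worker) gives 274 min, worse by 13.
Next-best assignment: Quispe→Task T7, Santos→Task T2, Tanaka→Task T6, Jensen→Task T1, Osei→Task T4, Ghosh→Task T5 = 274 min.
Swapping Jensen↔Ghosh (Jensen→Task T2 78 min, Ghosh→Task T1 58 min) adds 47.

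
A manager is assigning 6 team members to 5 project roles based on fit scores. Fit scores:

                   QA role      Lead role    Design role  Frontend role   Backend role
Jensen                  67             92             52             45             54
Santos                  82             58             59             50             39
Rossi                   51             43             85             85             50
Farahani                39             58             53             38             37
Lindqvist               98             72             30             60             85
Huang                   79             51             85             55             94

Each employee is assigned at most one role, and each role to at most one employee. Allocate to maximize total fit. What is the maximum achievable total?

Optimal: Santos→QA role (82 pts), Jensen→Lead role (92 pts), Huang→Design role (85 pts), Rossi→Frontend role (85 pts), Lindqvist→Backend role (85 pts) — total 82+92+85+85+85 = 429 pts.
Column-greedy (each role in turn goes to its best remaining employee) gives 369 pts, worse by 60.
No other one-to-one assignment exceeds 429 pts.

Max total: 429 pts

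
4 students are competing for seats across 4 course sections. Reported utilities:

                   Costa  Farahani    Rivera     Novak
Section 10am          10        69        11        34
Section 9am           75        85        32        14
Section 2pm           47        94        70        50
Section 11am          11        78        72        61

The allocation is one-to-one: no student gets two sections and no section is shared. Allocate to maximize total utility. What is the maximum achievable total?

Optimal: Costa→Section 9am (75 points), Farahani→Section 10am (69 points), Rivera→Section 2pm (70 points), Novak→Section 11am (61 points) — total 75+69+70+61 = 275 points.

Max total: 275 points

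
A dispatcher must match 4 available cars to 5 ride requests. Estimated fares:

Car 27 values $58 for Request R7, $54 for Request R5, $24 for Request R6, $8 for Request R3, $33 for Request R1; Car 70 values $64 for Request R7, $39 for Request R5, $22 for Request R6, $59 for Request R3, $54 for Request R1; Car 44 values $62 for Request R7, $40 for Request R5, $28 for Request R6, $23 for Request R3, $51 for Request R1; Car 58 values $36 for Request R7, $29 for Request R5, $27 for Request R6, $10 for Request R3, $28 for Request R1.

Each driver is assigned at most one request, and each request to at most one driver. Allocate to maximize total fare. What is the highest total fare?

Optimal: Car 27→Request R5 ($54), Car 70→Request R3 ($59), Car 44→Request R7 ($62), Car 58→Request R1 ($28) — total 54+59+62+28 = $203.
Column-greedy (each request in turn goes to its best remaining driver) gives $156, worse by 47.
Next-best assignment: Car 27→Request R5, Car 70→Request R3, Car 44→Request R7, Car 58→Request R6 = $202.

Max total: $203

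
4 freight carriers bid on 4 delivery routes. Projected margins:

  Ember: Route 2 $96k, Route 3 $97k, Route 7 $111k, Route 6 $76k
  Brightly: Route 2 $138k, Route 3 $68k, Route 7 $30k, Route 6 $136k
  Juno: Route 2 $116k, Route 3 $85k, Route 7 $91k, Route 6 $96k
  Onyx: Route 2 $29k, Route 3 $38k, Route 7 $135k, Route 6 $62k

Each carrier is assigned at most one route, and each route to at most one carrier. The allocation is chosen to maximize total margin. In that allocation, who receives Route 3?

This is the linear assignment problem.
Optimal: Ember→Route 3 ($97k), Brightly→Route 6 ($136k), Juno→Route 2 ($116k), Onyx→Route 7 ($135k) — total 97+136+116+135 = $484k.
Row-greedy (each carrier in turn takes its best remaining route) gives $383k, worse by 101.
Swapping Brightly↔Onyx (Brightly→Route 7 $30k, Onyx→Route 6 $62k) loses 179.
Every other assignment is strictly worse.
Ember's own top route is Route 7 ($111k), but forcing Ember→Route 7 and reassigning the rest optimally gives only $401k — worse by 83.

Ember receives Route 3.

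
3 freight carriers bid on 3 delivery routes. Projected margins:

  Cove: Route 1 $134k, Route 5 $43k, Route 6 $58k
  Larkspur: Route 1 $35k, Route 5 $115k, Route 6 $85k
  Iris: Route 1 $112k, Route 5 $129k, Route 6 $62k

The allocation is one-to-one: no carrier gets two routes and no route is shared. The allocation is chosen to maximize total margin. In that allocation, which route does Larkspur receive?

Larkspur receives Route 6.

This is the linear assignment problem.
Optimal: Cove→Route 1 ($134k), Larkspur→Route 6 ($85k), Iris→Route 5 ($129k) — total 134+85+129 = $348k.
Row-greedy (each carrier in turn takes its best remaining route) gives $311k, worse by 37.
Swapping Iris↔Larkspur (Iris→Route 6 $62k, Larkspur→Route 5 $115k) loses 37.
No other one-to-one assignment exceeds $348k.
Larkspur's own top route is Route 5 ($115k), but forcing Larkspur→Route 5 and reassigning the rest optimally gives only $311k — worse by 37.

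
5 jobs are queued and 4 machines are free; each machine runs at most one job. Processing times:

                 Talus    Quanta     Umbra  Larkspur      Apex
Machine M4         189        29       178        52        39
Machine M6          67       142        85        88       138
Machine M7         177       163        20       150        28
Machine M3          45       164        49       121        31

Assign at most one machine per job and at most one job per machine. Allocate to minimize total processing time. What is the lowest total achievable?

Min total: 147 min

Optimal: Quanta→Machine M4 (29 min), Talus→Machine M6 (67 min), Umbra→Machine M7 (20 min), Apex→Machine M3 (31 min) — total 29+67+20+31 = 147 min.
Row-greedy (each job in turn takes its cheapest remaining machine) gives 182 min, worse by 35.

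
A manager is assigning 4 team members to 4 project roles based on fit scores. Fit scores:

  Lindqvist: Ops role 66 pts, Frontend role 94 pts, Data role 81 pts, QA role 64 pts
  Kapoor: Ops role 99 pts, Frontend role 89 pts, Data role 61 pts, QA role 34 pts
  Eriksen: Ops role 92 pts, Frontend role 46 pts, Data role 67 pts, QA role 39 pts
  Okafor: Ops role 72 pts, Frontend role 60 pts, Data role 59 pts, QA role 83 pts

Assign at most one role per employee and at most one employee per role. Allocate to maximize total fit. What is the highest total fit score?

Max total: 345 pts

Optimal: Lindqvist→Data role (81 pts), Kapoor→Frontend role (89 pts), Eriksen→Ops role (92 pts), Okafor→QA role (83 pts) — total 81+89+92+83 = 345 pts.
Max-entry greedy (repeatedly take the single best remaining cell) gives 343 pts, worse by 2.
Next-best assignment: Lindqvist→Frontend role, Kapoor→Ops role, Eriksen→Data role, Okafor→QA role = 343 pts.
No other one-to-one assignment exceeds 345 pts.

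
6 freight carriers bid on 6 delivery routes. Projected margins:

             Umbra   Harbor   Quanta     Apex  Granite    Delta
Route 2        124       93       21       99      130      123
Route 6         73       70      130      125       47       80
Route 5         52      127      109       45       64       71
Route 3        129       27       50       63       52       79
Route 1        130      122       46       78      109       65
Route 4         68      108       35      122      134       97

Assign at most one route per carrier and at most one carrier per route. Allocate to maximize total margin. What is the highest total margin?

Max total: $742k

Optimal: Umbra→Route 3 ($129k), Harbor→Route 1 ($122k), Quanta→Route 5 ($109k), Apex→Route 6 ($125k), Granite→Route 4 ($134k), Delta→Route 2 ($123k) — total 129+122+109+125+134+123 = $742k.
Swapping Delta↔Quanta (Delta→Route 5 $71k, Quanta→Route 2 $21k) loses 140.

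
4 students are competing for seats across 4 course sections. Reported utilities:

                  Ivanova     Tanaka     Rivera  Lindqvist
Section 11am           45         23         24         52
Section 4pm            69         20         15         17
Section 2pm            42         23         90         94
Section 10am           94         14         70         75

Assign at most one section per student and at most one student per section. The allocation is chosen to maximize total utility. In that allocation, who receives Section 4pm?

Ivanova receives Section 4pm.

Optimal: Ivanova→Section 4pm (69 points), Tanaka→Section 11am (23 points), Rivera→Section 2pm (90 points), Lindqvist→Section 10am (75 points) — total 69+23+90+75 = 257 points.
Max-entry greedy (repeatedly take the single best remaining cell) gives 232 points, worse by 25.
Swapping Rivera↔Lindqvist (Rivera→Section 10am 70 points, Lindqvist→Section 2pm 94 points) loses 1.
Every other assignment is strictly worse.
Ivanova's own top section is Section 10am (94 points), but forcing Ivanova→Section 10am and reassigning the rest optimally gives only 256 points — worse by 1.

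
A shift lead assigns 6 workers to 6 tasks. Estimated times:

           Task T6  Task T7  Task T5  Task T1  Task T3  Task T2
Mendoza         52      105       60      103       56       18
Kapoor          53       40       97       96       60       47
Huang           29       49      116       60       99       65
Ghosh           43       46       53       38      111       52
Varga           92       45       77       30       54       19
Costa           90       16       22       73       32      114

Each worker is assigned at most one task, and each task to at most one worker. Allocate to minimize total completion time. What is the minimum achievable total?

Minimum total: 201 min

Optimal: Mendoza→Task T2 (18 min), Kapoor→Task T7 (40 min), Huang→Task T6 (29 min), Ghosh→Task T1 (38 min), Varga→Task T3 (54 min), Costa→Task T5 (22 min) — total 18+40+29+38+54+22 = 201 min.
Min-entry greedy (repeatedly take the single cheapest remaining cell) gives 206 min, worse by 5.
Next-best assignment: Mendoza→Task T2, Kapoor→Task T7, Huang→Task T6, Ghosh→Task T5, Varga→Task T1, Costa→Task T3 = 202 min.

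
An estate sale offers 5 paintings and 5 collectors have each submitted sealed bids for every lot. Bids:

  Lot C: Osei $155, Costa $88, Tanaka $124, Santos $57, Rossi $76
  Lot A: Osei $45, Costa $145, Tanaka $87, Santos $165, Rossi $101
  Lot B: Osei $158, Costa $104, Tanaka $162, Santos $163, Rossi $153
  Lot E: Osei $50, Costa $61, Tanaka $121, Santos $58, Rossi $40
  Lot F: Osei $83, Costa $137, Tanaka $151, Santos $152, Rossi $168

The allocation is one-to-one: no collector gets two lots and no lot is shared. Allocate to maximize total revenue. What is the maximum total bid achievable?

Maximum total: $752

Optimal: Osei→Lot C ($155), Costa→Lot A ($145), Tanaka→Lot E ($121), Santos→Lot B ($163), Rossi→Lot F ($168) — total 155+145+121+163+168 = $752.
Max-entry greedy (repeatedly take the single best remaining cell) gives $711, worse by 41.
Next-best assignment: Osei→Lot C, Costa→Lot F, Tanaka→Lot E, Santos→Lot A, Rossi→Lot B = $731.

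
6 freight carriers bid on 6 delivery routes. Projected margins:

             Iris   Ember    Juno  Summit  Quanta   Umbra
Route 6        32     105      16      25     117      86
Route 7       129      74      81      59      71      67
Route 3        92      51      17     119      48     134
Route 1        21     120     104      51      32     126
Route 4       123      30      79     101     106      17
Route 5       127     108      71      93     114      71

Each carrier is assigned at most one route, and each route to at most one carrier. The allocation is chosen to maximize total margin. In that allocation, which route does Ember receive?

Ember receives Route 5.

Optimal: Iris→Route 7 ($129k), Ember→Route 5 ($108k), Juno→Route 1 ($104k), Summit→Route 4 ($101k), Quanta→Route 6 ($117k), Umbra→Route 3 ($134k) — total 129+108+104+101+117+134 = $693k.
Row-greedy (each carrier in turn takes its best remaining route) gives $635k, worse by 58.
Swapping Juno↔Ember (Juno→Route 5 $71k, Ember→Route 1 $120k) loses 21.
Every other assignment is strictly worse.
Ember's own top route is Route 1 ($120k), but forcing Ember→Route 1 and reassigning the rest optimally gives only $680k — worse by 13.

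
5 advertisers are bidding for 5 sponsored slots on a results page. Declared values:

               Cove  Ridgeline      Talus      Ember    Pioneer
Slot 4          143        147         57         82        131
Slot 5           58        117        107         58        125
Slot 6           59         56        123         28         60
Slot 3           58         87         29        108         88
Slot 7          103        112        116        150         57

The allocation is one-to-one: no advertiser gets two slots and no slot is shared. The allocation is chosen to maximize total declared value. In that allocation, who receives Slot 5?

Pioneer receives Slot 5.

This is a one-to-one assignment (maximum-weight bipartite matching).
Optimal: Cove→Slot 4 ($143), Ridgeline→Slot 3 ($87), Talus→Slot 6 ($123), Ember→Slot 7 ($150), Pioneer→Slot 5 ($125) — total 143+87+123+150+125 = $628.
Row-greedy (each advertiser in turn takes its best remaining slot) gives $621, worse by 7.
Next-best assignment: Cove→Slot 4, Ridgeline→Slot 5, Talus→Slot 6, Ember→Slot 7, Pioneer→Slot 3 = $621.
Pioneer's own top slot is Slot 4 ($131), but forcing Pioneer→Slot 4 and reassigning the rest optimally gives only $582 — worse by 46.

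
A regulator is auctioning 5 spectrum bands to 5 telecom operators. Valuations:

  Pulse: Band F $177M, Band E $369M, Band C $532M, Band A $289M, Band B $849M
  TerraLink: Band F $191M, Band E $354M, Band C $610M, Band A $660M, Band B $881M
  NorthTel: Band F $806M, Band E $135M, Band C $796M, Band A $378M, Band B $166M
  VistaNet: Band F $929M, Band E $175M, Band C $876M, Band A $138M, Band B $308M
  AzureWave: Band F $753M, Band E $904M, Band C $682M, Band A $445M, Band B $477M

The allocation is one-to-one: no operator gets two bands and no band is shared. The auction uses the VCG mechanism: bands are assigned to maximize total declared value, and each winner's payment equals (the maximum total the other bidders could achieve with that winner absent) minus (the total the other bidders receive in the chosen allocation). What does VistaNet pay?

Efficient allocation: Pulse→Band B ($849M), TerraLink→Band A ($660M), NorthTel→Band C ($796M), VistaNet→Band F ($929M), AzureWave→Band E ($904M); total welfare W = $4138M.
VistaNet receives Band F at value $929M, so the others get W − 929 = $3209M.
Without VistaNet: best allocation of the remaining 4 bidders over all 5 bands is Pulse→Band B ($849M), TerraLink→Band A ($660M), NorthTel→Band F ($806M), AzureWave→Band E ($904M), total $3219M.
VCG payment = (others' best without VistaNet) − (others' welfare with VistaNet) = 3219 − 3209 = $10M.

VistaNet pays $10M.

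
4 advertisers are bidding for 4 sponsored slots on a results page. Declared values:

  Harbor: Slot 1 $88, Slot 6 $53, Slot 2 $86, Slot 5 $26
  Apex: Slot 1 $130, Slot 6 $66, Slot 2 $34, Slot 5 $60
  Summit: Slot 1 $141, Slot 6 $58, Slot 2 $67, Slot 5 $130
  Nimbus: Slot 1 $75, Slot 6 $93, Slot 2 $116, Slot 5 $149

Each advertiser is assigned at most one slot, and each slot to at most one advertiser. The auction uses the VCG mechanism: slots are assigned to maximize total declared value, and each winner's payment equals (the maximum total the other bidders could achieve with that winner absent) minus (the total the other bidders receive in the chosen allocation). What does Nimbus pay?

Efficient allocation: Harbor→Slot 2 ($86), Apex→Slot 6 ($66), Summit→Slot 1 ($141), Nimbus→Slot 5 ($149); total welfare W = $442.
Nimbus receives Slot 5 at value $149, so the others get W − 149 = $293.
Without Nimbus: best allocation of the remaining 3 bidders over all 4 slots is Harbor→Slot 2 ($86), Apex→Slot 1 ($130), Summit→Slot 5 ($130), total $346.
VCG payment = (others' best without Nimbus) − (others' welfare with Nimbus) = 346 − 293 = $53.

Nimbus pays $53.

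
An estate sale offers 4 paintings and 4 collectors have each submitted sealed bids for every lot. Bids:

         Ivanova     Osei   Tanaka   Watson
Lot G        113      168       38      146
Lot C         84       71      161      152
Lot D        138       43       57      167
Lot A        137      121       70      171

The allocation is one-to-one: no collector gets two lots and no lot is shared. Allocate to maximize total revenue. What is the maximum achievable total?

Maximum total: $638

Optimal: Ivanova→Lot D ($138), Osei→Lot G ($168), Tanaka→Lot C ($161), Watson→Lot A ($171) — total 138+168+161+171 = $638.
Column-greedy (each lot in turn goes to its best remaining collector) gives $633, worse by 5.
Next-best assignment: Ivanova→Lot A, Osei→Lot G, Tanaka→Lot C, Watson→Lot D = $633.
Swapping Watson↔Osei (Watson→Lot G $146, Osei→Lot A $121) loses 72.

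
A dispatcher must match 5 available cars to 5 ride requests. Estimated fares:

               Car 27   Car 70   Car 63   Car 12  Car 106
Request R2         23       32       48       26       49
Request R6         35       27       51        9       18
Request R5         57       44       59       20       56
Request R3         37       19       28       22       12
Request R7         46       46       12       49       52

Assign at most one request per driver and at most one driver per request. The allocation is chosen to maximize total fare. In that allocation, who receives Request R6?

Optimal: Car 27→Request R3 ($37), Car 70→Request R5 ($44), Car 63→Request R6 ($51), Car 12→Request R7 ($49), Car 106→Request R2 ($49) — total 37+44+51+49+49 = $230.
Max-entry greedy (repeatedly take the single best remaining cell) gives $189, worse by 41.
Every other assignment is strictly worse.
Car 63's own top request is Request R5 ($59), but forcing Car 63→Request R5 and reassigning the rest optimally gives only $221 — worse by 9.

Car 63 receives Request R6.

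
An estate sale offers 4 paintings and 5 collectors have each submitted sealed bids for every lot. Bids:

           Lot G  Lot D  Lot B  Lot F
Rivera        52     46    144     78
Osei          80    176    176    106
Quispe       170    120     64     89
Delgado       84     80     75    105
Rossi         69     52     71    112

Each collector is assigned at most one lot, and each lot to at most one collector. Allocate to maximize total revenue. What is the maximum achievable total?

Max total: $602

This is a one-to-one assignment (maximum-weight bipartite matching).
Optimal: Quispe→Lot G ($170), Osei→Lot D ($176), Rivera→Lot B ($144), Rossi→Lot F ($112) — total 170+176+144+112 = $602.
Row-greedy (each collector in turn takes its best remaining lot) gives $595, worse by 7.
Next-best assignment: Quispe→Lot G, Osei→Lot D, Rivera→Lot B, Delgado→Lot F = $595.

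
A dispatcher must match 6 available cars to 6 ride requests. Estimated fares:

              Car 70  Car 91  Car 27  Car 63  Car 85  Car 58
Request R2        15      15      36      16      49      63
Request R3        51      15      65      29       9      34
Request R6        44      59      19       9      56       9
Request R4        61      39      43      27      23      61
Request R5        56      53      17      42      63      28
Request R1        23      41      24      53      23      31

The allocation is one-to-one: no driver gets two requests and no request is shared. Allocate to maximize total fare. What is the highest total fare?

Optimal: Car 70→Request R4 ($61), Car 91→Request R6 ($59), Car 27→Request R3 ($65), Car 63→Request R1 ($53), Car 85→Request R5 ($63), Car 58→Request R2 ($63) — total 61+59+65+53+63+63 = $364.
Every other assignment is strictly worse.

Maximum total: $364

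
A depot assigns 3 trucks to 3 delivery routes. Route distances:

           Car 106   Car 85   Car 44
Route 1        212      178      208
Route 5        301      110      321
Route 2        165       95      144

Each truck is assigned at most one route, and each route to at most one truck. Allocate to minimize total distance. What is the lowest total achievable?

Min total: 466 km

Optimal: Car 106→Route 1 (212 km), Car 85→Route 5 (110 km), Car 44→Route 2 (144 km) — total 212+110+144 = 466 km.
Min-entry greedy (repeatedly take the single cheapest remaining cell) gives 604 km, worse by 138.
Next-best assignment: Car 106→Route 2, Car 85→Route 5, Car 44→Route 1 = 483 km.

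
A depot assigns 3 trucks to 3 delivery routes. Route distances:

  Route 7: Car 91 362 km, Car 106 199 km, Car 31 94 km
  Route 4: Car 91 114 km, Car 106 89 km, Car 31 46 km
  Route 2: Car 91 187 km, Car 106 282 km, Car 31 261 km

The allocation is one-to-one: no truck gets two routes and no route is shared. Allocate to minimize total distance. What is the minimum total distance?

Treat this as an assignment problem: match each truck to one route.
Optimal: Car 91→Route 2 (187 km), Car 106→Route 4 (89 km), Car 31→Route 7 (94 km) — total 187+89+94 = 370 km.
Min-entry greedy (repeatedly take the single cheapest remaining cell) gives 432 km, worse by 62.

Min total: 370 km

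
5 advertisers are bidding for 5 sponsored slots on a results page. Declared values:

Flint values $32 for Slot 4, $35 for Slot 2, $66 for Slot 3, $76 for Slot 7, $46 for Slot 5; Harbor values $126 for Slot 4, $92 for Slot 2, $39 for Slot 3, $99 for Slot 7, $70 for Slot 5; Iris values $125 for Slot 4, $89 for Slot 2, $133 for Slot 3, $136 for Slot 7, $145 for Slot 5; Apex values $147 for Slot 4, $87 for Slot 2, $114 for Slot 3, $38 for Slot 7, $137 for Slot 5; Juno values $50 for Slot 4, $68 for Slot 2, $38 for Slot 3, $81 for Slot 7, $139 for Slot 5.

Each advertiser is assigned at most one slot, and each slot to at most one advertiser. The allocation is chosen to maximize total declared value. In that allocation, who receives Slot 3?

Iris receives Slot 3.

Optimal: Flint→Slot 7 ($76), Harbor→Slot 2 ($92), Iris→Slot 3 ($133), Apex→Slot 4 ($147), Juno→Slot 5 ($139) — total 76+92+133+147+139 = $587.
Column-greedy (each slot in turn goes to its best remaining advertiser) gives $499, worse by 88.
Next-best assignment: Flint→Slot 3, Harbor→Slot 2, Iris→Slot 7, Apex→Slot 4, Juno→Slot 5 = $580.
Swapping Harbor↔Flint (Harbor→Slot 7 $99, Flint→Slot 2 $35) loses 34.
Iris's own top slot is Slot 5 ($145), but forcing Iris→Slot 5 and reassigning the rest optimally gives only $531 — worse by 56.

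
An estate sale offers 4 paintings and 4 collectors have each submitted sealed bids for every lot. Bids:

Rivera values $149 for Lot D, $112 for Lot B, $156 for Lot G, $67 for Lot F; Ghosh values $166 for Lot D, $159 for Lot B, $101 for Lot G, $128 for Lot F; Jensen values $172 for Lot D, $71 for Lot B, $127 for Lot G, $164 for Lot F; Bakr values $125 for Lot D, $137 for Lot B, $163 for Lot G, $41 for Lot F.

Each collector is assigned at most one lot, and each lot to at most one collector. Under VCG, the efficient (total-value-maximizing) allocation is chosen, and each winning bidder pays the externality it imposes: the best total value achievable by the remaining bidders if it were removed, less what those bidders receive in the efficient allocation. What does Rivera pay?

Rivera pays $8.

Efficient allocation: Rivera→Lot D ($149), Ghosh→Lot B ($159), Jensen→Lot F ($164), Bakr→Lot G ($163); total welfare W = $635.
Rivera receives Lot D at value $149, so the others get W − 149 = $486.
Without Rivera: best allocation of the remaining 3 bidders over all 4 lots is Ghosh→Lot B ($159), Jensen→Lot D ($172), Bakr→Lot G ($163), total $494.
VCG payment = (others' best without Rivera) − (others' welfare with Rivera) = 494 − 486 = $8.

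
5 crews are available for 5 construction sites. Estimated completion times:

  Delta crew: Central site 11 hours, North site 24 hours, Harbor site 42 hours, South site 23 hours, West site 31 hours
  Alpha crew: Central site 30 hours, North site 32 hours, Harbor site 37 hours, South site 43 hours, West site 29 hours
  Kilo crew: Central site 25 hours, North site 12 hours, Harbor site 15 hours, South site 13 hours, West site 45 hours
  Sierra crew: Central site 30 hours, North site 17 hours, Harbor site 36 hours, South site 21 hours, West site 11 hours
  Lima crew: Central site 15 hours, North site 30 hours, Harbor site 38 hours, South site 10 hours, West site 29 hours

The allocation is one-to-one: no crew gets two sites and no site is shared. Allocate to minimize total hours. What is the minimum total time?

Optimal: Delta crew→Central site (11 hours), Alpha crew→North site (32 hours), Kilo crew→Harbor site (15 hours), Sierra crew→West site (11 hours), Lima crew→South site (10 hours) — total 11+32+15+11+10 = 79 hours.
Row-greedy (each crew in turn takes its cheapest remaining site) gives 111 hours, worse by 32.
Next-best assignment: Delta crew→Central site, Alpha crew→Harbor site, Kilo crew→North site, Sierra crew→West site, Lima crew→South site = 81 hours.
Every other assignment is strictly worse.

Min total: 79 hours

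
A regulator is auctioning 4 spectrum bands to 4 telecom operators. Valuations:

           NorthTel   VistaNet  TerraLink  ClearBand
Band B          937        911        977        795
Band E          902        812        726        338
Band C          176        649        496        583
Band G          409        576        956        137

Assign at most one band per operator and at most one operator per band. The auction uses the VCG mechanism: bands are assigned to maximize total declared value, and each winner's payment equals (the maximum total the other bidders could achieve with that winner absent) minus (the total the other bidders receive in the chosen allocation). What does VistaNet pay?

VistaNet pays $212M.

Efficient allocation: NorthTel→Band E ($902M), VistaNet→Band B ($911M), TerraLink→Band G ($956M), ClearBand→Band C ($583M); total welfare W = $3352M.
VistaNet receives Band B at value $911M, so the others get W − 911 = $2441M.
Without VistaNet: best allocation of the remaining 3 bidders over all 4 bands is NorthTel→Band E ($902M), TerraLink→Band G ($956M), ClearBand→Band B ($795M), total $2653M.
VCG payment = (others' best without VistaNet) − (others' welfare with VistaNet) = 2653 − 2441 = $212M.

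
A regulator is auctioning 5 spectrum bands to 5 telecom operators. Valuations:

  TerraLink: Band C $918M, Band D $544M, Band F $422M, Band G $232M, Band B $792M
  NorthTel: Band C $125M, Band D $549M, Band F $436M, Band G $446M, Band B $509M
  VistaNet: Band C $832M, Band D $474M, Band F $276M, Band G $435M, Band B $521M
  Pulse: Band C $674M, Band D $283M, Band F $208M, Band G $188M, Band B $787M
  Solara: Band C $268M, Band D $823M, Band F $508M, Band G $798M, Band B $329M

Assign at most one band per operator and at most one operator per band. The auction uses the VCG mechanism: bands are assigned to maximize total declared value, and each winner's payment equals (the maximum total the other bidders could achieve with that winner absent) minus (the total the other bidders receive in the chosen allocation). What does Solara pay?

Efficient allocation: TerraLink→Band C ($918M), NorthTel→Band F ($436M), VistaNet→Band D ($474M), Pulse→Band B ($787M), Solara→Band G ($798M); total welfare W = $3413M.
Solara receives Band G at value $798M, so the others get W − 798 = $2615M.
Without Solara: best allocation of the remaining 4 bidders over all 5 bands is TerraLink→Band C ($918M), NorthTel→Band D ($549M), VistaNet→Band G ($435M), Pulse→Band B ($787M), total $2689M.
VCG payment = (others' best without Solara) − (others' welfare with Solara) = 2689 − 2615 = $74M.

Solara pays $74M.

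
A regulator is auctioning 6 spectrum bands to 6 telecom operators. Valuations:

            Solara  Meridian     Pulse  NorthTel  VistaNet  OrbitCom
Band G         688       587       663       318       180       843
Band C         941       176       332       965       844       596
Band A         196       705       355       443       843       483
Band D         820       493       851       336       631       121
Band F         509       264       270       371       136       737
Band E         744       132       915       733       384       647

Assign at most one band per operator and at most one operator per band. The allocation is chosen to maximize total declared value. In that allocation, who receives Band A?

VistaNet receives Band A.

This is a one-to-one assignment (maximum-weight bipartite matching).
Optimal: Solara→Band D ($820M), Meridian→Band G ($587M), Pulse→Band E ($915M), NorthTel→Band C ($965M), VistaNet→Band A ($843M), OrbitCom→Band F ($737M) — total 820+587+915+965+843+737 = $4867M.
Column-greedy (each band in turn goes to its best remaining operator) gives $4143M, worse by 724.
VistaNet's own top band is Band C ($844M), but forcing VistaNet→Band C and reassigning the rest optimally gives only $4558M — worse by 309.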